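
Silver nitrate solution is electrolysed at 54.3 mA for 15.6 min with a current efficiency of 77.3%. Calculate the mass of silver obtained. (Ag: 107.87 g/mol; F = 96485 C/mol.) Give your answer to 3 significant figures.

0.0439 g

Q = 0.0543 × 936 = 50.82 C
n(e⁻) = 50.82 / 96485 = 5.267×10^-4 mol
Ag⁺ + e⁻ → Ag, so theoretical m(Ag) = 5.267×10^-4 × 107.87 = 0.05682 g
Actual mass = 77.3% × 0.05682 = 0.0439 g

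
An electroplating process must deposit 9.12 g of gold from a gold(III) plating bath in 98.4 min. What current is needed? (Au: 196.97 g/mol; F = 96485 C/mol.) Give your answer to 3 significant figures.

2.27 A

n(Au) = 9.12 / 196.97 = 0.04630 mol
Au³⁺ + 3e⁻ → Au, so n(e⁻) = 3 × 0.04630 = 0.1389 mol
Q = 0.1389 × 96485 = 13400 C
I = Q / t = 13400 / 5904 s = 2.27 A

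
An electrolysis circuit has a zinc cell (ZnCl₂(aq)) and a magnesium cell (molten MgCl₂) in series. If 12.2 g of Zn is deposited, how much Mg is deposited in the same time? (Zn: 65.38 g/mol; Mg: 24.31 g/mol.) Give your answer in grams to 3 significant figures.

4.54 g

n(Zn) = 12.2 / 65.38 = 0.1866 mol
Zn²⁺ + 2e⁻ → Zn, so n(e⁻) = 2 × 0.1866 = 0.3732 mol
Same current for the same time ⇒ same n(e⁻) = 0.3732 mol in both cells.
Mg²⁺ + 2e⁻ → Mg, so n(Mg) = 0.3732 / 2 = 0.1866 mol
m(Mg) = 0.1866 × 24.31 = 4.54 g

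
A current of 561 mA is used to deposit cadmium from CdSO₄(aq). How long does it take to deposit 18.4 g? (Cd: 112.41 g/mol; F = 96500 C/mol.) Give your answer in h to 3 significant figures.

15.6 h

n(Cd) = 18.4 / 112.41 = 0.1637 mol
Cd²⁺ + 2e⁻ → Cd, so n(e⁻) = 2 × 0.1637 = 0.3274 mol
Q = 0.3274 × 96500 = 31590 C
t = Q / I = 31590 / 0.561 = 56310 s = 15.6 h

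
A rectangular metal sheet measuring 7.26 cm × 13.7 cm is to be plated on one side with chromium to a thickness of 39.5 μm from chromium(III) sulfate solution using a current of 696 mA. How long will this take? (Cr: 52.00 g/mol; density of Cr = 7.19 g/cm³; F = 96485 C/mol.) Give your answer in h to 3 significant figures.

Plated area = 7.26 × 13.7 = 99.46 cm²
Volume = 99.46 × 39.5×10⁻⁴ cm = 0.3929 cm³
m(Cr) = 0.3929 × 7.19 = 2.825 g
n(Cr) = 2.825 / 52.00 = 0.05433 mol; n(e⁻) = 3 × 0.05433 = 0.1630 mol
Q = 0.1630 × 96485 = 15730 C
t = 15730 / 0.696 = 22600 s = 6.28 h

6.28 h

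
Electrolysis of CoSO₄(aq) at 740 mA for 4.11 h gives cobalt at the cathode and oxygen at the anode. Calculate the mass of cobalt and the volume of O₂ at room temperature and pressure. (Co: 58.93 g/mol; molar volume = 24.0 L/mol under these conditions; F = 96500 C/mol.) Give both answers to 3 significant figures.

3.34 g Co; 0.681 L O₂

Q = 0.740 × 14796 = 10950 C; n(e⁻) = 10950 / 96500 = 0.1135 mol
Cathode: Co²⁺ + 2e⁻ → Co → n(Co) = 0.1135/2 = 0.05675 mol → 3.34 g
Anode: 2H₂O → O₂ + 4H⁺ + 4e⁻ → n(O₂) = 0.1135/4 = 0.02838 mol → 0.681 L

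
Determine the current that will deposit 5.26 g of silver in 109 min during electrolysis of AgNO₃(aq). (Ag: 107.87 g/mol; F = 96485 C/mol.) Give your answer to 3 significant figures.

0.719 A

n(Ag) = 5.26 / 107.87 = 0.04876 mol
Ag⁺ + e⁻ → Ag, so n(e⁻) = 0.04876 mol
Q = 0.04876 × 96485 = 4705 C
I = Q / t = 4705 / 6540 s = 0.719 A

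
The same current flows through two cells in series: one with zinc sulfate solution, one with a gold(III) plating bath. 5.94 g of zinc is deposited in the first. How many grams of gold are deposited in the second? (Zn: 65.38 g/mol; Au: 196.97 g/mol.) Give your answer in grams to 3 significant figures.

11.9 g

n(Zn) = 5.94 / 65.38 = 0.09085 mol
Zn²⁺ + 2e⁻ → Zn, so n(e⁻) = 2 × 0.09085 = 0.1817 mol
Same current for the same time ⇒ same n(e⁻) = 0.1817 mol in both cells.
Au³⁺ + 3e⁻ → Au, so n(Au) = 0.1817 / 3 = 0.06057 mol
m(Au) = 0.06057 × 196.97 = 11.9 g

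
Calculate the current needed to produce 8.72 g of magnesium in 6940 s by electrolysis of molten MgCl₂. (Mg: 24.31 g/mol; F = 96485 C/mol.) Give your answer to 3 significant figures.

n(Mg) = 8.72 / 24.31 = 0.3587 mol
Mg²⁺ + 2e⁻ → Mg, so n(e⁻) = 2 × 0.3587 = 0.7174 mol
Q = 0.7174 × 96485 = 69220 C
I = Q / t = 69220 / 6940 s = 9.97 A

9.97 A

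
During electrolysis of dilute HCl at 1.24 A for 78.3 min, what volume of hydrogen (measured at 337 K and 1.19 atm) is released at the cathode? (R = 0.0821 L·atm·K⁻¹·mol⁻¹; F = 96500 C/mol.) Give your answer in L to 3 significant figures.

Charge passed = 1.24 × 4698 = 5826 C
n(e⁻) = 5826 / 96500 = 0.06037 mol
2H⁺ + 2e⁻ → H₂, so n(H₂) = 0.06037 / 2 = 0.03019 mol
V = nRT/P = 0.03019 × 0.0821 × 337 / 1.19 = 0.7019 L

0.702 L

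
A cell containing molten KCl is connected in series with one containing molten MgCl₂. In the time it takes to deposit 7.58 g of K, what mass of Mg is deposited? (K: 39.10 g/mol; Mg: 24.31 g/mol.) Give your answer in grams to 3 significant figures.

n(K) = 7.58 / 39.10 = 0.1939 mol
K⁺ + e⁻ → K, so n(e⁻) = 0.1939 mol
Since the cells are in series, n(e⁻) in the Mg cell is also 0.1939 mol.
Mg²⁺ + 2e⁻ → Mg, so n(Mg) = 0.1939 / 2 = 0.09695 mol
m(Mg) = 0.09695 × 24.31 = 2.36 g

2.36 g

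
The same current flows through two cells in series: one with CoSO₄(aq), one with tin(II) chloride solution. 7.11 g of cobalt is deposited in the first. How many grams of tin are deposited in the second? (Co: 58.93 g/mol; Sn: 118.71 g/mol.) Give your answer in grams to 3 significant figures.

n(Co) = 7.11 / 58.93 = 0.1207 mol
Co²⁺ + 2e⁻ → Co, so n(e⁻) = 2 × 0.1207 = 0.2414 mol
The cells are in series, so the same charge (and hence the same n(e⁻) = 0.2414 mol) passes through both.
Sn²⁺ + 2e⁻ → Sn, so n(Sn) = 0.2414 / 2 = 0.1207 mol
m(Sn) = 0.1207 × 118.71 = 14.3 g

14.3 g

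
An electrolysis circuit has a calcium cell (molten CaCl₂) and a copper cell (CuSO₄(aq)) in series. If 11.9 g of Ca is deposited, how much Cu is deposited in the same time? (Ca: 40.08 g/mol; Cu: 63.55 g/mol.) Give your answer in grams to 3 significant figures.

18.9 g

n(Ca) = 11.9 / 40.08 = 0.2969 mol
Ca²⁺ + 2e⁻ → Ca, so n(e⁻) = 2 × 0.2969 = 0.5938 mol
The cells are in series, so the same charge (and hence the same n(e⁻) = 0.5938 mol) passes through both.
Cu²⁺ + 2e⁻ → Cu, so n(Cu) = 0.5938 / 2 = 0.2969 mol
m(Cu) = 0.2969 × 63.55 = 18.9 g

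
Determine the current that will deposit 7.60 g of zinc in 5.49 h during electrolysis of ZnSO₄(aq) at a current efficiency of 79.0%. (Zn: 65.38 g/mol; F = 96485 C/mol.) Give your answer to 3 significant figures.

1.44 A

n(Zn) = 7.60 / 65.38 = 0.1162 mol
Zn²⁺ + 2e⁻ → Zn, so n(e⁻) = 2 × 0.1162 = 0.2324 mol
Q = 0.2324 × 96485 / 0.790 = 28380 C
I = Q / t = 28380 / 19764 s = 1.44 A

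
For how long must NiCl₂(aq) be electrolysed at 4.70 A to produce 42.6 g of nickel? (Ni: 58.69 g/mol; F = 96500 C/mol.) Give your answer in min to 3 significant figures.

497 min

n(Ni) = 42.6 / 58.69 = 0.7258 mol
Ni²⁺ + 2e⁻ → Ni, so n(e⁻) = 2 × 0.7258 = 1.452 mol
Q = 1.452 × 96500 = 1.401×10^5 C
t = Q / I = 1.401×10^5 / 4.70 = 29810 s = 497 min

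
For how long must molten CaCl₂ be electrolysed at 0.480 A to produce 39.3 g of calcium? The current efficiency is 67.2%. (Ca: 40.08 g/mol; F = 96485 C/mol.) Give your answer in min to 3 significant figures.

n(Ca) = 39.3 / 40.08 = 0.9805 mol
Ca²⁺ + 2e⁻ → Ca, so n(e⁻) = 2 × 0.9805 = 1.961 mol
Q = 1.961 × 96485 / 0.672 = 2.816×10^5 C
t = Q / I = 2.816×10^5 / 0.480 = 5.867×10^5 s = 9780 min

9780 min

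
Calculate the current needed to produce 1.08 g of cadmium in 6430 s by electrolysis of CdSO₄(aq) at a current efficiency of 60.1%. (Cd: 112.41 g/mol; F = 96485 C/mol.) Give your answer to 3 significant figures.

0.480 A

n(Cd) = 1.08 / 112.41 = 0.009608 mol
Cd²⁺ + 2e⁻ → Cd, so n(e⁻) = 2 × 0.009608 = 0.01922 mol
Q = 0.01922 × 96485 / 0.601 = 3086 C
I = Q / t = 3086 / 6430 s = 0.480 A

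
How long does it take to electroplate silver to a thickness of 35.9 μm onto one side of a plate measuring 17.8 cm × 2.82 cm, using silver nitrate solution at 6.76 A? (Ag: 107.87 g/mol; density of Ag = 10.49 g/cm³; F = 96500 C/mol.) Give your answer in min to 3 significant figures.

Plated area = 17.8 × 2.82 = 50.20 cm²
Volume = 50.20 × 35.9×10⁻⁴ cm = 0.1802 cm³
m(Ag) = 0.1802 × 10.49 = 1.890 g
n(Ag) = 1.890 / 107.87 = 0.01752 mol; n(e⁻) = 0.01752 mol
Q = 0.01752 × 96500 = 1691 C
t = 1691 / 6.76 = 250.1 s = 4.17 min

4.17 min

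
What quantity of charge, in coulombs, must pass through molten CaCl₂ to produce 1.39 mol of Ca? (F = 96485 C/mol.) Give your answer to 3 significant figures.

2.68×10^5 C

Ca²⁺ + 2e⁻ → Ca, so n(e⁻) = 2 × 1.39 = 2.780 mol
Q = 2.780 × 96485 = 2.682×10^5 C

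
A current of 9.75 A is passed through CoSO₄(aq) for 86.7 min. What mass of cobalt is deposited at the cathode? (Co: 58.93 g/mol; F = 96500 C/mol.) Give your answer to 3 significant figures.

Q = It = 9.75 × 5202 = 50720 C
n(e⁻) = Q/F = 50720/96500 = 0.5256 mol
Co²⁺ + 2e⁻ → Co, so n(Co) = 0.5256 / 2 = 0.2628 mol
m = 0.2628 × 58.93 = 15.5 g

15.5 g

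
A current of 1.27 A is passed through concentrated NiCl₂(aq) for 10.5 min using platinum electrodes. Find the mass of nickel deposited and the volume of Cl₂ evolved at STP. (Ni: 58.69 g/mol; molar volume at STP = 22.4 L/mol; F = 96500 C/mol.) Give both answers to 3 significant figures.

0.243 g Ni; 0.0929 L Cl₂

Q = 1.27 × 630 = 800.1 C; n(e⁻) = 800.1 / 96500 = 0.008291 mol
Cathode: Ni²⁺ + 2e⁻ → Ni → n(Ni) = 0.008291/2 = 0.004146 mol → 0.243 g
Anode: 2Cl⁻ → Cl₂ + 2e⁻ → n(Cl₂) = 0.008291/2 = 0.004146 mol → 0.0929 L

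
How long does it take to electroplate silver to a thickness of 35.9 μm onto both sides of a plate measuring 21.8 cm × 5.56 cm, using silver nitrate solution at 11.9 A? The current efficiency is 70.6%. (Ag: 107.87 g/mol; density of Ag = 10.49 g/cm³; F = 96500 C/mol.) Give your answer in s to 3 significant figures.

Plated area = 2 × 21.8 × 5.56 = 242.4 cm²
Volume = 242.4 × 35.9×10⁻⁴ cm = 0.8702 cm³
m(Ag) = 0.8702 × 10.49 = 9.128 g
n(Ag) = 9.128 / 107.87 = 0.08462 mol; n(e⁻) = 0.08462 mol
Q = 0.08462 × 96500 / 0.706 = 11570 C
t = 11570 / 11.9 = 972.3 s

972 s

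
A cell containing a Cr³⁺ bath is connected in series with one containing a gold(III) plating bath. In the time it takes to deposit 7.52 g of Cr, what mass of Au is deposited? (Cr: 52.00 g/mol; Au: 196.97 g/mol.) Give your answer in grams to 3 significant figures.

n(Cr) = 7.52 / 52.00 = 0.1446 mol
Cr³⁺ + 3e⁻ → Cr, so n(e⁻) = 3 × 0.1446 = 0.4338 mol
In series, the same 0.4338 mol of electrons flows through the second cell.
Au³⁺ + 3e⁻ → Au, so n(Au) = 0.4338 / 3 = 0.1446 mol
m(Au) = 0.1446 × 196.97 = 28.5 g

28.5 g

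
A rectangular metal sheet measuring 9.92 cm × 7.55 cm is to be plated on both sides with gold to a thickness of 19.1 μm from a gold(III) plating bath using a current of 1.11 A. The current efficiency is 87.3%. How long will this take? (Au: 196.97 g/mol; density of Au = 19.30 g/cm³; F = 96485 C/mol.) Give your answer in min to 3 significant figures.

140 min

Plated area = 2 × 9.92 × 7.55 = 149.8 cm²
Volume = 149.8 × 19.1×10⁻⁴ cm = 0.2861 cm³
m(Au) = 0.2861 × 19.30 = 5.522 g
n(Au) = 5.522 / 196.97 = 0.02803 mol; n(e⁻) = 3 × 0.02803 = 0.08409 mol
Q = 0.08409 × 96485 / 0.873 = 9294 C
t = 9294 / 1.11 = 8373 s = 140 min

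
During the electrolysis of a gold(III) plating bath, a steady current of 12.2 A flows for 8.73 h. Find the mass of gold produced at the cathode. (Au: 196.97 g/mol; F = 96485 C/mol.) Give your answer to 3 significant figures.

261 g

Q = It = 12.2 × 31428 = 3.834×10^5 C
n(e⁻) = Q/F = 3.834×10^5/96485 = 3.974 mol
Au³⁺ + 3e⁻ → Au, so n(Au) = 3.974 / 3 = 1.325 mol
m = 1.325 × 196.97 = 261 g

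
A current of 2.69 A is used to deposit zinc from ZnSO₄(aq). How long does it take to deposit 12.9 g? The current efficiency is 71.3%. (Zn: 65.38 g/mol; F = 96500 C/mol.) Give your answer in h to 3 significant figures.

5.52 h

n(Zn) = 12.9 / 65.38 = 0.1973 mol
Zn²⁺ + 2e⁻ → Zn, so n(e⁻) = 2 × 0.1973 = 0.3946 mol
Q = 0.3946 × 96500 / 0.713 = 53410 C
t = Q / I = 53410 / 2.69 = 19860 s = 5.52 h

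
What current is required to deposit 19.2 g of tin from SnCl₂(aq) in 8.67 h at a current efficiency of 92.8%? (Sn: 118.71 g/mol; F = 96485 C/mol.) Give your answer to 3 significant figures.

1.08 A

n(Sn) = 19.2 / 118.71 = 0.1617 mol
Sn²⁺ + 2e⁻ → Sn, so n(e⁻) = 2 × 0.1617 = 0.3234 mol
Q = 0.3234 × 96485 / 0.928 = 33620 C
I = Q / t = 33620 / 31212 s = 1.08 A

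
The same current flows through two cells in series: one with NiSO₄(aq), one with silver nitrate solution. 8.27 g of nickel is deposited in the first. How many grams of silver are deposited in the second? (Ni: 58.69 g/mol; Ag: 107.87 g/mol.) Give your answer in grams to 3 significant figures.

n(Ni) = 8.27 / 58.69 = 0.1409 mol
Ni²⁺ + 2e⁻ → Ni, so n(e⁻) = 2 × 0.1409 = 0.2818 mol
The cells are in series, so the same charge (and hence the same n(e⁻) = 0.2818 mol) passes through both.
Ag⁺ + e⁻ → Ag, so n(Ag) = 0.2818 mol
m(Ag) = 0.2818 × 107.87 = 30.4 g

30.4 g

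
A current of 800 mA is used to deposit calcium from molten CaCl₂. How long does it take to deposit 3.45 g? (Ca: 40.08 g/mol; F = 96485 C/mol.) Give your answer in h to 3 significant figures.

5.77 h

n(Ca) = 3.45 / 40.08 = 0.08608 mol
Ca²⁺ + 2e⁻ → Ca, so n(e⁻) = 2 × 0.08608 = 0.1722 mol
Q = 0.1722 × 96485 = 16610 C
t = Q / I = 16610 / 0.800 = 20760 s = 5.77 h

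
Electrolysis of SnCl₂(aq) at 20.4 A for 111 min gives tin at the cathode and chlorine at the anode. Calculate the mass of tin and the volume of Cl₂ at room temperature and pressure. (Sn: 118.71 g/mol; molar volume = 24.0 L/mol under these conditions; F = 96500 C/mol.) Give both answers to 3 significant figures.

83.6 g Sn; 16.9 L Cl₂

Q = 20.4 × 6660 = 1.359×10^5 C; n(e⁻) = 1.359×10^5 / 96500 = 1.408 mol
Cathode: Sn²⁺ + 2e⁻ → Sn → n(Sn) = 1.408/2 = 0.7040 mol → 83.6 g
Anode: 2Cl⁻ → Cl₂ + 2e⁻ → n(Cl₂) = 1.408/2 = 0.7040 mol → 16.9 L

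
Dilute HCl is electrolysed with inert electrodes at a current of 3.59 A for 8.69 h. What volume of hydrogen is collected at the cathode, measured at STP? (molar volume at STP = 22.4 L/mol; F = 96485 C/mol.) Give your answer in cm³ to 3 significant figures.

Q = It = 3.59 × 31284 = 1.123×10^5 C
n(e⁻) = Q/F = 1.123×10^5/96485 = 1.164 mol
2H⁺ + 2e⁻ → H₂, so n(H₂) = 1.164 / 2 = 0.5820 mol
V = 0.5820 × 22.4 = 13.04 L
= 13000 cm³

13000 cm³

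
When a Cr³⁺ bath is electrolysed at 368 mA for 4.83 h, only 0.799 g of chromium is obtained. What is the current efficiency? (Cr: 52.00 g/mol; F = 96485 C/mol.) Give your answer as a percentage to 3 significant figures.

Q = 0.368 × 17388 = 6399 C
n(e⁻) = 6399 / 96485 = 0.06632 mol
Cr³⁺ + 3e⁻ → Cr, so theoretical n(Cr) = 0.02211 mol → 1.150 g
Efficiency = 0.799 / 1.150 = 0.6948 = 69.5%

69.5%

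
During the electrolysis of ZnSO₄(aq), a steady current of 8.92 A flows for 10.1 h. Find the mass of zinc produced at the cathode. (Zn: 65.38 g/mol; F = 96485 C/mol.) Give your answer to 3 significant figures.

110 g

Q = It = 8.92 × 36360 = 3.243×10^5 C
Moles of electrons = 3.243×10^5 / 96485 = 3.361 mol
Zn²⁺ + 2e⁻ → Zn, so n(Zn) = 3.361 / 2 = 1.681 mol
m = 1.681 × 65.38 = 110 g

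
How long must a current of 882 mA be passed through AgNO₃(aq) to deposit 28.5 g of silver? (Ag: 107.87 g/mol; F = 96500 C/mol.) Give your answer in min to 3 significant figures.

n(Ag) = 28.5 / 107.87 = 0.2642 mol
Ag⁺ + e⁻ → Ag, so n(e⁻) = 0.2642 mol
Q = 0.2642 × 96500 = 25500 C
t = Q / I = 25500 / 0.882 = 28910 s = 482 min

482 min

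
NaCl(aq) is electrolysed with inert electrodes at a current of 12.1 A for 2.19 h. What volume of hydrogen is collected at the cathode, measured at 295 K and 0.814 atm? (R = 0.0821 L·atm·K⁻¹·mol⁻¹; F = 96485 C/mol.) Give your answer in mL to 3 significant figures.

Q = 12.1 A × 7884 s = 95400 C
Moles of electrons = 95400 / 96485 = 0.9888 mol
2H⁺ + 2e⁻ → H₂, so n(H₂) = 0.9888 / 2 = 0.4944 mol
V = nRT/P = 0.4944 × 0.0821 × 295 / 0.814 = 14.71 L
= 14700 mL

14700 mL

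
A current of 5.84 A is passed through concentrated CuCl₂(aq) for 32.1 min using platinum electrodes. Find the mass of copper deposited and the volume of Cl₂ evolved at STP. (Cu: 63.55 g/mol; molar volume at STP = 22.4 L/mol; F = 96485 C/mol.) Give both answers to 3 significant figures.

3.70 g Cu; 1.31 L Cl₂

Q = 5.84 × 1926 = 11250 C; n(e⁻) = 11250 / 96485 = 0.1166 mol
Cathode: Cu²⁺ + 2e⁻ → Cu → n(Cu) = 0.1166/2 = 0.05830 mol → 3.70 g
Anode: 2Cl⁻ → Cl₂ + 2e⁻ → n(Cl₂) = 0.1166/2 = 0.05830 mol → 1.31 L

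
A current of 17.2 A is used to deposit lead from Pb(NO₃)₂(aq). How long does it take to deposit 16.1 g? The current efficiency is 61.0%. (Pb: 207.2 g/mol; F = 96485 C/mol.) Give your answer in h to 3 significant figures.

0.397 h

n(Pb) = 16.1 / 207.2 = 0.07770 mol
Pb²⁺ + 2e⁻ → Pb, so n(e⁻) = 2 × 0.07770 = 0.1554 mol
Q = 0.1554 × 96485 / 0.610 = 24580 C
t = Q / I = 24580 / 17.2 = 1429 s = 0.397 h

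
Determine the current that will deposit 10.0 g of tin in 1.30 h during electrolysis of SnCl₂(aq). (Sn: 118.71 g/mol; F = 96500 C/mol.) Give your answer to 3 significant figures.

3.47 A

n(Sn) = 10.0 / 118.71 = 0.08424 mol
Sn²⁺ + 2e⁻ → Sn, so n(e⁻) = 2 × 0.08424 = 0.1685 mol
Q = 0.1685 × 96500 = 16260 C
I = Q / t = 16260 / 4680 s = 3.47 A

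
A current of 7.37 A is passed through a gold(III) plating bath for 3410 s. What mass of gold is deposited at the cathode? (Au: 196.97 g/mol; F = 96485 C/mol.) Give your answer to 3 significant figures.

Charge passed = 7.37 × 3410 = 25130 C
n(e⁻) = 25130 / 96485 = 0.2605 mol
Au³⁺ + 3e⁻ → Au, so n(Au) = 0.2605 / 3 = 0.08683 mol
m = 0.08683 × 196.97 = 17.1 g

17.1 g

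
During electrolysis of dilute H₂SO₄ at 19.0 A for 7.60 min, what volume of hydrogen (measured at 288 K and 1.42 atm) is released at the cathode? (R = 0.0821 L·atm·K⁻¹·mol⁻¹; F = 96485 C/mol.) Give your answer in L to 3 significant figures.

0.748 L

Charge passed = 19.0 × 456 = 8664 C
Moles of electrons = 8664 / 96485 = 0.08980 mol
2H⁺ + 2e⁻ → H₂, so n(H₂) = 0.08980 / 2 = 0.04490 mol
V = nRT/P = 0.04490 × 0.0821 × 288 / 1.42 = 0.7476 L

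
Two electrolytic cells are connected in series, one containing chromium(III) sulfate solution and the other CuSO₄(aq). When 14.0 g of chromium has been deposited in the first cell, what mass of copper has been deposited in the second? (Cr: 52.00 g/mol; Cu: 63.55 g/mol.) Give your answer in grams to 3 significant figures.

n(Cr) = 14.0 / 52.00 = 0.2692 mol
Cr³⁺ + 3e⁻ → Cr, so n(e⁻) = 3 × 0.2692 = 0.8076 mol
The cells are in series, so the same charge (and hence the same n(e⁻) = 0.8076 mol) passes through both.
Cu²⁺ + 2e⁻ → Cu, so n(Cu) = 0.8076 / 2 = 0.4038 mol
m(Cu) = 0.4038 × 63.55 = 25.7 g

25.7 g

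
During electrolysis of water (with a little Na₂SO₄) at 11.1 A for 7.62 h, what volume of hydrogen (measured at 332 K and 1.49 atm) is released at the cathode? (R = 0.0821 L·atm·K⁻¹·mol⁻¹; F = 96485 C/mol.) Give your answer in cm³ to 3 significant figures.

28900 cm³

Q = It = 11.1 × 27432 = 3.045×10^5 C
Moles of electrons = 3.045×10^5 / 96485 = 3.156 mol
2H⁺ + 2e⁻ → H₂, so n(H₂) = 3.156 / 2 = 1.578 mol
V = nRT/P = 1.578 × 0.0821 × 332 / 1.49 = 28.87 L
= 28900 cm³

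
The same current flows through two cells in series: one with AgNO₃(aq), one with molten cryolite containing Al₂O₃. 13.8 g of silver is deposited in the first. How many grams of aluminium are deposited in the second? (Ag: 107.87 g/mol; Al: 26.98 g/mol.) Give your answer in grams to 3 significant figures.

1.15 g

n(Ag) = 13.8 / 107.87 = 0.1279 mol
Ag⁺ + e⁻ → Ag, so n(e⁻) = 0.1279 mol
Since the cells are in series, n(e⁻) in the Al cell is also 0.1279 mol.
Al³⁺ + 3e⁻ → Al, so n(Al) = 0.1279 / 3 = 0.04263 mol
m(Al) = 0.04263 × 26.98 = 1.15 g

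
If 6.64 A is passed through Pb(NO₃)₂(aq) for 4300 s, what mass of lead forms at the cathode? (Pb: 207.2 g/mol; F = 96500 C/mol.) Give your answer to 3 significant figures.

30.7 g

Charge passed = 6.64 × 4300 = 28550 C
n(e⁻) = Q/F = 28550/96500 = 0.2959 mol
Pb²⁺ + 2e⁻ → Pb, so n(Pb) = 0.2959 / 2 = 0.1480 mol
m = 0.1480 × 207.2 = 30.7 g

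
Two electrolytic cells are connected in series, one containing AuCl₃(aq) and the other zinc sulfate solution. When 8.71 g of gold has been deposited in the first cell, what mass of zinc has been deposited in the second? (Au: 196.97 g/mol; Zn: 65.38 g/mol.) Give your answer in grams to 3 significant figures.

4.34 g

n(Au) = 8.71 / 196.97 = 0.04422 mol
Au³⁺ + 3e⁻ → Au, so n(e⁻) = 3 × 0.04422 = 0.1327 mol
Since the cells are in series, n(e⁻) in the Zn cell is also 0.1327 mol.
Zn²⁺ + 2e⁻ → Zn, so n(Zn) = 0.1327 / 2 = 0.06635 mol
m(Zn) = 0.06635 × 65.38 = 4.34 g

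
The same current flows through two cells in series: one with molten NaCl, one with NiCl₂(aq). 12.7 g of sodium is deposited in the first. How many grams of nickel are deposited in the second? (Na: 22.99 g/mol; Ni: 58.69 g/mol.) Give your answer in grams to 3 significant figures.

n(Na) = 12.7 / 22.99 = 0.5524 mol
Na⁺ + e⁻ → Na, so n(e⁻) = 0.5524 mol
The cells are in series, so the same charge (and hence the same n(e⁻) = 0.5524 mol) passes through both.
Ni²⁺ + 2e⁻ → Ni, so n(Ni) = 0.5524 / 2 = 0.2762 mol
m(Ni) = 0.2762 × 58.69 = 16.2 g

16.2 g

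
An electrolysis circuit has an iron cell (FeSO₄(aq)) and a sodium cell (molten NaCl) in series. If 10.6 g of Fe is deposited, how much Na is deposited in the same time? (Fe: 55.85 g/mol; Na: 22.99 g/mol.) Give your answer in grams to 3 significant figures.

8.73 g

n(Fe) = 10.6 / 55.85 = 0.1898 mol
Fe²⁺ + 2e⁻ → Fe, so n(e⁻) = 2 × 0.1898 = 0.3796 mol
Same current for the same time ⇒ same n(e⁻) = 0.3796 mol in both cells.
Na⁺ + e⁻ → Na, so n(Na) = 0.3796 mol
m(Na) = 0.3796 × 22.99 = 8.73 g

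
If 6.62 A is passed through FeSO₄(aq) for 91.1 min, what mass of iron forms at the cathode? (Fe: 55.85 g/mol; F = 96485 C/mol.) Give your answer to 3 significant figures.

Q = It = 6.62 × 5466 = 36180 C
n(e⁻) = Q/F = 36180/96485 = 0.3750 mol
Fe²⁺ + 2e⁻ → Fe, so n(Fe) = 0.3750 / 2 = 0.1875 mol
m = 0.1875 × 55.85 = 10.5 g

10.5 g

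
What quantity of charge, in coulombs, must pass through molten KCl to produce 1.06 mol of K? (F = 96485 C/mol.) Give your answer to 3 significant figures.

K⁺ + e⁻ → K, so n(e⁻) = 1 × 1.06 = 1.060 mol
Q = 1.060 × 96485 = 1.023×10^5 C

1.02×10^5 C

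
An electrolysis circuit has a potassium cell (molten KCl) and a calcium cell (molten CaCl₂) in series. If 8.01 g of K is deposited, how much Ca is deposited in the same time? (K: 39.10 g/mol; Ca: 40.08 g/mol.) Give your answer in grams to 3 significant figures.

4.11 g

n(K) = 8.01 / 39.10 = 0.2049 mol
K⁺ + e⁻ → K, so n(e⁻) = 0.2049 mol
In series, the same 0.2049 mol of electrons flows through the second cell.
Ca²⁺ + 2e⁻ → Ca, so n(Ca) = 0.2049 / 2 = 0.1025 mol
m(Ca) = 0.1025 × 40.08 = 4.11 g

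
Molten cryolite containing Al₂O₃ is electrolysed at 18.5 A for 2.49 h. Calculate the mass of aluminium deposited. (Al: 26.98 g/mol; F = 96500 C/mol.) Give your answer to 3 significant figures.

Charge passed = 18.5 × 8964 = 1.658×10^5 C
Moles of electrons = 1.658×10^5 / 96500 = 1.718 mol
Al³⁺ + 3e⁻ → Al, so n(Al) = 1.718 / 3 = 0.5727 mol
m = 0.5727 × 26.98 = 15.5 g

15.5 g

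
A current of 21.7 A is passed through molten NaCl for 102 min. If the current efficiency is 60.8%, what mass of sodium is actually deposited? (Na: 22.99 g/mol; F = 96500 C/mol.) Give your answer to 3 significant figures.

Q = 21.7 × 6120 = 1.328×10^5 C
n(e⁻) = 1.328×10^5 / 96500 = 1.376 mol
Na⁺ + e⁻ → Na, so theoretical m(Na) = 1.376 × 22.99 = 31.63 g
Actual mass = 60.8% × 31.63 = 19.2 g

19.2 g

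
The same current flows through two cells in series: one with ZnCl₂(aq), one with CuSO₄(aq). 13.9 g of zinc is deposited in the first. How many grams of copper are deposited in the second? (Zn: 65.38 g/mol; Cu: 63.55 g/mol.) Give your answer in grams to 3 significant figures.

n(Zn) = 13.9 / 65.38 = 0.2126 mol
Zn²⁺ + 2e⁻ → Zn, so n(e⁻) = 2 × 0.2126 = 0.4252 mol
In series, the same 0.4252 mol of electrons flows through the second cell.
Cu²⁺ + 2e⁻ → Cu, so n(Cu) = 0.4252 / 2 = 0.2126 mol
m(Cu) = 0.2126 × 63.55 = 13.5 g

13.5 g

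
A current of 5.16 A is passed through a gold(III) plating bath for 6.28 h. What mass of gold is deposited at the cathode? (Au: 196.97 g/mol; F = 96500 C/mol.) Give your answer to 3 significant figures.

79.4 g

Charge passed = 5.16 × 22608 = 1.167×10^5 C
n(e⁻) = 1.167×10^5 / 96500 = 1.209 mol
Au³⁺ + 3e⁻ → Au, so n(Au) = 1.209 / 3 = 0.4030 mol
m = 0.4030 × 196.97 = 79.4 g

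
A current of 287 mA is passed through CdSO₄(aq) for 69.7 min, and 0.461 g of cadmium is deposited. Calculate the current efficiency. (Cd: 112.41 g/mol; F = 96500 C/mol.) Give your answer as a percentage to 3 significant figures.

Q = 0.287 × 4182 = 1200 C
n(e⁻) = 1200 / 96500 = 0.01244 mol
Cd²⁺ + 2e⁻ → Cd, so theoretical n(Cd) = 0.006220 mol → 0.6992 g
Efficiency = 0.461 / 0.6992 = 0.6593 = 65.9%

65.9%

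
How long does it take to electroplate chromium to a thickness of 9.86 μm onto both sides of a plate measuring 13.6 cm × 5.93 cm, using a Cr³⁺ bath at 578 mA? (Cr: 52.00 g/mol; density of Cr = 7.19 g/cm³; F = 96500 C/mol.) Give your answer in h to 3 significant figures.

Plated area = 2 × 13.6 × 5.93 = 161.3 cm²
Volume = 161.3 × 9.86×10⁻⁴ cm = 0.1590 cm³
m(Cr) = 0.1590 × 7.19 = 1.143 g
n(Cr) = 1.143 / 52.00 = 0.02198 mol; n(e⁻) = 3 × 0.02198 = 0.06594 mol
Q = 0.06594 × 96500 = 6363 C
t = 6363 / 0.578 = 11010 s = 3.06 h

3.06 h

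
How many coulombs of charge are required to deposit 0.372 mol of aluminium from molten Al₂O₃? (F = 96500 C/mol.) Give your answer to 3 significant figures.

Al³⁺ + 3e⁻ → Al, so n(e⁻) = 3 × 0.372 = 1.116 mol
Q = 1.116 × 96500 = 1.077×10^5 C

1.08×10^5 C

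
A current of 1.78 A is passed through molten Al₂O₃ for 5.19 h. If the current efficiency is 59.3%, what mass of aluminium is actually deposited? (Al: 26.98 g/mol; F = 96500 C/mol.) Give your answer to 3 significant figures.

Q = 1.78 × 18684 = 33260 C
n(e⁻) = 33260 / 96500 = 0.3447 mol
Al³⁺ + 3e⁻ → Al, so theoretical m(Al) = 0.1149 × 26.98 = 3.100 g
Actual mass = 59.3% × 3.100 = 1.84 g

1.84 g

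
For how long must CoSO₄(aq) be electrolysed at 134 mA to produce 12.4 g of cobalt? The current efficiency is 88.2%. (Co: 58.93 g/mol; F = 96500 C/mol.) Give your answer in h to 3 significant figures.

95.4 h

n(Co) = 12.4 / 58.93 = 0.2104 mol
Co²⁺ + 2e⁻ → Co, so n(e⁻) = 2 × 0.2104 = 0.4208 mol
Q = 0.4208 × 96500 / 0.882 = 46040 C
t = Q / I = 46040 / 0.134 = 3.436×10^5 s = 95.4 h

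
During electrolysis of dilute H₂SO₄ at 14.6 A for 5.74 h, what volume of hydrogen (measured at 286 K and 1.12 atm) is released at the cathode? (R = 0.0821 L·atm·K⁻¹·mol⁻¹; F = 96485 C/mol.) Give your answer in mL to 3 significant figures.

Q = 14.6 A × 20664 s = 3.017×10^5 C
n(e⁻) = 3.017×10^5 / 96485 = 3.127 mol
2H⁺ + 2e⁻ → H₂, so n(H₂) = 3.127 / 2 = 1.564 mol
V = nRT/P = 1.564 × 0.0821 × 286 / 1.12 = 32.79 L
= 32800 mL

32800 mL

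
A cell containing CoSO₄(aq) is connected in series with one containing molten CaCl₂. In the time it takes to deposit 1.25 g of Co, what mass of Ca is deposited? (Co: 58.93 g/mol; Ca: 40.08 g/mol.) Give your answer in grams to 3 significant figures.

n(Co) = 1.25 / 58.93 = 0.02121 mol
Co²⁺ + 2e⁻ → Co, so n(e⁻) = 2 × 0.02121 = 0.04242 mol
The cells are in series, so the same charge (and hence the same n(e⁻) = 0.04242 mol) passes through both.
Ca²⁺ + 2e⁻ → Ca, so n(Ca) = 0.04242 / 2 = 0.02121 mol
m(Ca) = 0.02121 × 40.08 = 0.850 g

0.850 g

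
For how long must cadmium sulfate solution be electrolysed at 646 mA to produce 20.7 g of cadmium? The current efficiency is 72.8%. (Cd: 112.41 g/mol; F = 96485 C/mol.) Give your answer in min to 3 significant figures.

1260 min

n(Cd) = 20.7 / 112.41 = 0.1841 mol
Cd²⁺ + 2e⁻ → Cd, so n(e⁻) = 2 × 0.1841 = 0.3682 mol
Q = 0.3682 × 96485 / 0.728 = 48800 C
t = Q / I = 48800 / 0.646 = 75540 s = 1260 min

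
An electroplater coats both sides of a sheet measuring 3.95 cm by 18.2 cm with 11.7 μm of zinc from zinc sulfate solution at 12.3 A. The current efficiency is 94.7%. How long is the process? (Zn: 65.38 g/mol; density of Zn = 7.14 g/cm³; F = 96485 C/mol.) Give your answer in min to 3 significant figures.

Plated area = 2 × 3.95 × 18.2 = 143.8 cm²
Volume = 143.8 × 11.7×10⁻⁴ cm = 0.1682 cm³
m(Zn) = 0.1682 × 7.14 = 1.201 g
n(Zn) = 1.201 / 65.38 = 0.01837 mol; n(e⁻) = 2 × 0.01837 = 0.03674 mol
Q = 0.03674 × 96485 / 0.947 = 3743 C
t = 3743 / 12.3 = 304.3 s = 5.07 min

5.07 min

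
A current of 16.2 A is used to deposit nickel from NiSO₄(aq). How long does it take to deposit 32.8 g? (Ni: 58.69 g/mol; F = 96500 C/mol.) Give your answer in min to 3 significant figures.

n(Ni) = 32.8 / 58.69 = 0.5589 mol
Ni²⁺ + 2e⁻ → Ni, so n(e⁻) = 2 × 0.5589 = 1.118 mol
Q = 1.118 × 96500 = 1.079×10^5 C
t = Q / I = 1.079×10^5 / 16.2 = 6660 s = 111 min

111 min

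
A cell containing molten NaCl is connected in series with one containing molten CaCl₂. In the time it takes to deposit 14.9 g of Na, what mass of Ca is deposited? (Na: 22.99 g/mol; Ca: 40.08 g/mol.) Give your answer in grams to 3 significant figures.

n(Na) = 14.9 / 22.99 = 0.6481 mol
Na⁺ + e⁻ → Na, so n(e⁻) = 0.6481 mol
The cells are in series, so the same charge (and hence the same n(e⁻) = 0.6481 mol) passes through both.
Ca²⁺ + 2e⁻ → Ca, so n(Ca) = 0.6481 / 2 = 0.3241 mol
m(Ca) = 0.3241 × 40.08 = 13.0 g

13.0 g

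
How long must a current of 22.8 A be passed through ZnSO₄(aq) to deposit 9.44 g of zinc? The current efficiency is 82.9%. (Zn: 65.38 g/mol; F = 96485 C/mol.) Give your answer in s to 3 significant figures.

1470 s

n(Zn) = 9.44 / 65.38 = 0.1444 mol
Zn²⁺ + 2e⁻ → Zn, so n(e⁻) = 2 × 0.1444 = 0.2888 mol
Q = 0.2888 × 96485 / 0.829 = 33610 C
t = Q / I = 33610 / 22.8 = 1474 s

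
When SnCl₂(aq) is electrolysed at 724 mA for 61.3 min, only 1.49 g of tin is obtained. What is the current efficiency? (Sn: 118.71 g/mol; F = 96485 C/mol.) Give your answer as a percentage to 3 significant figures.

91.0%

Q = 0.724 × 3678 = 2663 C
n(e⁻) = 2663 / 96485 = 0.02760 mol
Sn²⁺ + 2e⁻ → Sn, so theoretical n(Sn) = 0.01380 mol → 1.638 g
Efficiency = 1.49 / 1.638 = 0.9096 = 91.0%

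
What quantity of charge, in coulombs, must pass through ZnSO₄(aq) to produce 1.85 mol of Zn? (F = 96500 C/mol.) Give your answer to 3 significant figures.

3.57×10^5 C

Zn²⁺ + 2e⁻ → Zn, so n(e⁻) = 2 × 1.85 = 3.700 mol
Q = 3.700 × 96500 = 3.571×10^5 C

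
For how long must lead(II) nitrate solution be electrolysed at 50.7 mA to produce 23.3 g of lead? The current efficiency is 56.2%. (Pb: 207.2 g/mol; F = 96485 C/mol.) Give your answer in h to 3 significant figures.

n(Pb) = 23.3 / 207.2 = 0.1125 mol
Pb²⁺ + 2e⁻ → Pb, so n(e⁻) = 2 × 0.1125 = 0.2250 mol
Q = 0.2250 × 96485 / 0.562 = 38630 C
t = Q / I = 38630 / 0.0507 = 7.619×10^5 s = 212 h

212 h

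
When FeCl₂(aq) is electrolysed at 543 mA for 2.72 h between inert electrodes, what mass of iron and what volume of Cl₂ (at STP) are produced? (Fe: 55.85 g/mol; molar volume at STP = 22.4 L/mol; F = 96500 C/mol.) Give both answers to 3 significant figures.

Q = 0.543 × 9792 = 5317 C; n(e⁻) = 5317 / 96500 = 0.05510 mol
Cathode: Fe²⁺ + 2e⁻ → Fe → n(Fe) = 0.05510/2 = 0.02755 mol → 1.54 g
Anode: 2Cl⁻ → Cl₂ + 2e⁻ → n(Cl₂) = 0.05510/2 = 0.02755 mol → 0.617 L

1.54 g Fe; 0.617 L Cl₂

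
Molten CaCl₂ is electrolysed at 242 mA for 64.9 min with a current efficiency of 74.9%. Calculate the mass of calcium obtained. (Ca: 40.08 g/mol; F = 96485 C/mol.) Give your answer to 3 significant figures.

0.147 g

Q = 0.242 × 3894 = 942.3 C
n(e⁻) = 942.3 / 96485 = 0.009766 mol
Ca²⁺ + 2e⁻ → Ca, so theoretical m(Ca) = 0.004883 × 40.08 = 0.1957 g
Actual mass = 74.9% × 0.1957 = 0.147 g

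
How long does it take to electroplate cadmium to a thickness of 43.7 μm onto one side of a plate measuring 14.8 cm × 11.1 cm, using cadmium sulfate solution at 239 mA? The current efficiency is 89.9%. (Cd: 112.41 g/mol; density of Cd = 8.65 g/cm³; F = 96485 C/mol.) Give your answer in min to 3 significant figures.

Plated area = 14.8 × 11.1 = 164.3 cm²
Volume = 164.3 × 43.7×10⁻⁴ cm = 0.7180 cm³
m(Cd) = 0.7180 × 8.65 = 6.211 g
n(Cd) = 6.211 / 112.41 = 0.05525 mol; n(e⁻) = 2 × 0.05525 = 0.1105 mol
Q = 0.1105 × 96485 / 0.899 = 11860 C
t = 11860 / 0.239 = 49620 s = 827 min

827 min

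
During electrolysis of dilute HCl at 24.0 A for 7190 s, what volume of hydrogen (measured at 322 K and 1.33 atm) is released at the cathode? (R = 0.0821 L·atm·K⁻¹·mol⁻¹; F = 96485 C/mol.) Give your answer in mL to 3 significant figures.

Q = It = 24.0 × 7190 = 1.726×10^5 C
Moles of electrons = 1.726×10^5 / 96485 = 1.789 mol
2H⁺ + 2e⁻ → H₂, so n(H₂) = 1.789 / 2 = 0.8945 mol
V = nRT/P = 0.8945 × 0.0821 × 322 / 1.33 = 17.78 L
= 17800 mL

17800 mL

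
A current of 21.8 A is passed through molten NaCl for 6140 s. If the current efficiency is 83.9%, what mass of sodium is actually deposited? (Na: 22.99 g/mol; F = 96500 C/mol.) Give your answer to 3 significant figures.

Q = 21.8 × 6140 = 1.339×10^5 C
n(e⁻) = 1.339×10^5 / 96500 = 1.388 mol
Na⁺ + e⁻ → Na, so theoretical m(Na) = 1.388 × 22.99 = 31.91 g
Actual mass = 83.9% × 31.91 = 26.8 g

26.8 g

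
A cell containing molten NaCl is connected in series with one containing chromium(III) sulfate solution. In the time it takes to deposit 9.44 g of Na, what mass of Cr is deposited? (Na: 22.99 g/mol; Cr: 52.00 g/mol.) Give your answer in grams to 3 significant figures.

n(Na) = 9.44 / 22.99 = 0.4106 mol
Na⁺ + e⁻ → Na, so n(e⁻) = 0.4106 mol
In series, the same 0.4106 mol of electrons flows through the second cell.
Cr³⁺ + 3e⁻ → Cr, so n(Cr) = 0.4106 / 3 = 0.1369 mol
m(Cr) = 0.1369 × 52.00 = 7.12 g

7.12 g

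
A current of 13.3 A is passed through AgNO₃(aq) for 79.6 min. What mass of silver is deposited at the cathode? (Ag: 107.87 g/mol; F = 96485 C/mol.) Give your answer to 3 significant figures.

71.0 g

Q = It = 13.3 × 4776 = 63520 C
n(e⁻) = 63520 / 96485 = 0.6583 mol
Ag⁺ + e⁻ → Ag, so n(Ag) = 0.6583 mol
m = 0.6583 × 107.87 = 71.0 g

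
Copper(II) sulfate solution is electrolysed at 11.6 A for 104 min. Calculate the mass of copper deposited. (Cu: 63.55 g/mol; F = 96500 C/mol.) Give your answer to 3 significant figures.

Q = 11.6 A × 6240 s = 72380 C
n(e⁻) = 72380 / 96500 = 0.7501 mol
Cu²⁺ + 2e⁻ → Cu, so n(Cu) = 0.7501 / 2 = 0.3751 mol
m = 0.3751 × 63.55 = 23.8 g

23.8 g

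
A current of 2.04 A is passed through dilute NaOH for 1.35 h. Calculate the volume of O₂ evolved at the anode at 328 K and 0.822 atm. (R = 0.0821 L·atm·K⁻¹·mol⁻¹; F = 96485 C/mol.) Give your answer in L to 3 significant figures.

Charge passed = 2.04 × 4860 = 9914 C
Moles of electrons = 9914 / 96485 = 0.1028 mol
2H₂O → O₂ + 4H⁺ + 4e⁻, so n(O₂) = 0.1028 / 4 = 0.02570 mol
V = nRT/P = 0.02570 × 0.0821 × 328 / 0.822 = 0.8419 L

0.842 L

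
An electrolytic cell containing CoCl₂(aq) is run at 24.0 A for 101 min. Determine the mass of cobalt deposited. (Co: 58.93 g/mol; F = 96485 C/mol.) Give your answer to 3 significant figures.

Q = 24.0 A × 6060 s = 1.454×10^5 C
Moles of electrons = 1.454×10^5 / 96485 = 1.507 mol
Co²⁺ + 2e⁻ → Co, so n(Co) = 1.507 / 2 = 0.7535 mol
m = 0.7535 × 58.93 = 44.4 g

44.4 g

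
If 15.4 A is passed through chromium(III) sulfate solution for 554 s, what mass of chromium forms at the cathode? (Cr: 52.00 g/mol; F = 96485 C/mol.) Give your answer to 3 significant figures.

Q = 15.4 A × 554 s = 8532 C
n(e⁻) = 8532 / 96485 = 0.08843 mol
Cr³⁺ + 3e⁻ → Cr, so n(Cr) = 0.08843 / 3 = 0.02948 mol
m = 0.02948 × 52.00 = 1.53 g

1.53 g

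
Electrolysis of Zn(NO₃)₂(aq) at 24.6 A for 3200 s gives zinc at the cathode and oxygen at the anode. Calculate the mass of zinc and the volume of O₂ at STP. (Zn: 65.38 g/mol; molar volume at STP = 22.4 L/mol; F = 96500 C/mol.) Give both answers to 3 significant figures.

Q = 24.6 × 3200 = 78720 C; n(e⁻) = 78720 / 96500 = 0.8158 mol
Cathode: Zn²⁺ + 2e⁻ → Zn → n(Zn) = 0.8158/2 = 0.4079 mol → 26.7 g
Anode: 2H₂O → O₂ + 4H⁺ + 4e⁻ → n(O₂) = 0.8158/4 = 0.2040 mol → 4.57 L

26.7 g Zn; 4.57 L O₂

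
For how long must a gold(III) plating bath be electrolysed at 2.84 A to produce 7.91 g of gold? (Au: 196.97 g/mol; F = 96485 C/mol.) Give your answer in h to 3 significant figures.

1.14 h

n(Au) = 7.91 / 196.97 = 0.04016 mol
Au³⁺ + 3e⁻ → Au, so n(e⁻) = 3 × 0.04016 = 0.1205 mol
Q = 0.1205 × 96485 = 11630 C
t = Q / I = 11630 / 2.84 = 4095 s = 1.14 h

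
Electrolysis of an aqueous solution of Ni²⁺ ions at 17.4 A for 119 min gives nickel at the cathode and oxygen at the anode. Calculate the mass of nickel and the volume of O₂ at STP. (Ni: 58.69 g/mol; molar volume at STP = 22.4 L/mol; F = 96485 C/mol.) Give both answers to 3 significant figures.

Q = 17.4 × 7140 = 1.242×10^5 C; n(e⁻) = 1.242×10^5 / 96485 = 1.287 mol
Cathode: Ni²⁺ + 2e⁻ → Ni → n(Ni) = 1.287/2 = 0.6435 mol → 37.8 g
Anode: 2H₂O → O₂ + 4H⁺ + 4e⁻ → n(O₂) = 1.287/4 = 0.3218 mol → 7.21 L

37.8 g Ni; 7.21 L O₂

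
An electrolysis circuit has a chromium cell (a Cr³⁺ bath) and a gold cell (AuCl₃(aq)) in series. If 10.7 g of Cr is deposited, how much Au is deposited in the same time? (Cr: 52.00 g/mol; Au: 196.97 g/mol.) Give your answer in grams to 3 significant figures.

n(Cr) = 10.7 / 52.00 = 0.2058 mol
Cr³⁺ + 3e⁻ → Cr, so n(e⁻) = 3 × 0.2058 = 0.6174 mol
Same current for the same time ⇒ same n(e⁻) = 0.6174 mol in both cells.
Au³⁺ + 3e⁻ → Au, so n(Au) = 0.6174 / 3 = 0.2058 mol
m(Au) = 0.2058 × 196.97 = 40.5 g

40.5 g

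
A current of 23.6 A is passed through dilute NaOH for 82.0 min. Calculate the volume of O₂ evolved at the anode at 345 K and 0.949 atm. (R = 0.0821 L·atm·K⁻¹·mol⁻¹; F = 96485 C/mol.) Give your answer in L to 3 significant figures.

Charge passed = 23.6 × 4920 = 1.161×10^5 C
Moles of electrons = 1.161×10^5 / 96485 = 1.203 mol
2H₂O → O₂ + 4H⁺ + 4e⁻, so n(O₂) = 1.203 / 4 = 0.3008 mol
V = nRT/P = 0.3008 × 0.0821 × 345 / 0.949 = 8.978 L

8.98 L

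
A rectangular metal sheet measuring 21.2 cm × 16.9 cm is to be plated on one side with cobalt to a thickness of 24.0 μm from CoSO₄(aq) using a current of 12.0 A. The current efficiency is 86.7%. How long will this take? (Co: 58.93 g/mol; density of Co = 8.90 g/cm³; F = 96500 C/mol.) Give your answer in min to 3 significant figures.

Plated area = 21.2 × 16.9 = 358.3 cm²
Volume = 358.3 × 24.0×10⁻⁴ cm = 0.8599 cm³
m(Co) = 0.8599 × 8.90 = 7.653 g
n(Co) = 7.653 / 58.93 = 0.1299 mol; n(e⁻) = 2 × 0.1299 = 0.2598 mol
Q = 0.2598 × 96500 / 0.867 = 28920 C
t = 28920 / 12.0 = 2410 s = 40.2 min

40.2 min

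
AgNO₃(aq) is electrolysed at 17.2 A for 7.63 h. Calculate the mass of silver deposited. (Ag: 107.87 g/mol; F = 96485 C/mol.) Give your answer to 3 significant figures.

Charge passed = 17.2 × 27468 = 4.724×10^5 C
n(e⁻) = 4.724×10^5 / 96485 = 4.896 mol
Ag⁺ + e⁻ → Ag, so n(Ag) = 4.896 mol
m = 4.896 × 107.87 = 528 g

528 g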